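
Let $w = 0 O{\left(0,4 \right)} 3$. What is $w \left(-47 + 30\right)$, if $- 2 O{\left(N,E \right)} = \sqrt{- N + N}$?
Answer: $0$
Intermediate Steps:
$O{\left(N,E \right)} = 0$ ($O{\left(N,E \right)} = - \frac{\sqrt{- N + N}}{2} = - \frac{\sqrt{0}}{2} = \left(- \frac{1}{2}\right) 0 = 0$)
$w = 0$ ($w = 0 \cdot 0 \cdot 3 = 0 \cdot 3 = 0$)
$w \left(-47 + 30\right) = 0 \left(-47 + 30\right) = 0 \left(-17\right) = 0$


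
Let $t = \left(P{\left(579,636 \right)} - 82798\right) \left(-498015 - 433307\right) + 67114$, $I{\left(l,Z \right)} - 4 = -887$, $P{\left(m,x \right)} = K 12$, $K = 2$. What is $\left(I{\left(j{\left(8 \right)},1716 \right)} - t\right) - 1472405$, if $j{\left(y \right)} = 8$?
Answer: $-77090787630$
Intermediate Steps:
$P{\left(m,x \right)} = 24$ ($P{\left(m,x \right)} = 2 \cdot 12 = 24$)
$I{\left(l,Z \right)} = -883$ ($I{\left(l,Z \right)} = 4 - 887 = -883$)
$t = 77089314342$ ($t = \left(24 - 82798\right) \left(-498015 - 433307\right) + 67114 = \left(-82774\right) \left(-931322\right) + 67114 = 77089247228 + 67114 = 77089314342$)
$\left(I{\left(j{\left(8 \right)},1716 \right)} - t\right) - 1472405 = \left(-883 - 77089314342\right) - 1472405 = -77089315225 - 1472405 = -77090787630$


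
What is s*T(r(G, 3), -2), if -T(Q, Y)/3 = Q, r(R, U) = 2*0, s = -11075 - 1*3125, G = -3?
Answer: 0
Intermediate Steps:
s = -14200 (s = -11075 - 3125 = -14200)
r(R, U) = 0
T(Q, Y) = -3*Q
s*T(r(G, 3), -2) = -(-42600)*0 = -14200*0 = 0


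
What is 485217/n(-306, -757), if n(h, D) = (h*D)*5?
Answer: 53913/128690 ≈ 0.41894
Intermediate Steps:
n(h, D) = 5*D*h (n(h, D) = (D*h)*5 = 5*D*h)
485217/n(-306, -757) = 485217/((5*(-757)*(-306))) = 485217/1158210 = 485217*(1/1158210) = 53913/128690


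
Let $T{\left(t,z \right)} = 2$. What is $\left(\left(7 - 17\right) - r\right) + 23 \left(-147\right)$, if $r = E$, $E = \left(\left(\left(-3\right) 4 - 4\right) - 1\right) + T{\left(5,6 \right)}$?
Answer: $-3376$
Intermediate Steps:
$E = -15$ ($E = \left(\left(\left(-3\right) 4 - 4\right) - 1\right) + 2 = \left(\left(-12 - 4\right) - 1\right) + 2 = \left(-16 - 1\right) + 2 = -17 + 2 = -15$)
$r = -15$
$\left(\left(7 - 17\right) - r\right) + 23 \left(-147\right) = \left(\left(7 - 17\right) - -15\right) + 23 \left(-147\right) = \left(\left(7 - 17\right) + 15\right) - 3381 = \left(-10 + 15\right) - 3381 = 5 - 3381 = -3376$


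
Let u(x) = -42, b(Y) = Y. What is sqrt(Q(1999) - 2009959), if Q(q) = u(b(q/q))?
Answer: I*sqrt(2010001) ≈ 1417.7*I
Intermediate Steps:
Q(q) = -42
sqrt(Q(1999) - 2009959) = sqrt(-42 - 2009959) = sqrt(-2010001) = I*sqrt(2010001)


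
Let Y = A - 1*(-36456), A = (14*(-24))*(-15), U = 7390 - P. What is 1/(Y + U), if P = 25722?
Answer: 1/23164 ≈ 4.3170e-5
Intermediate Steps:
U = -18332 (U = 7390 - 1*25722 = 7390 - 25722 = -18332)
A = 5040 (A = -336*(-15) = 5040)
Y = 41496 (Y = 5040 - 1*(-36456) = 5040 + 36456 = 41496)
1/(Y + U) = 1/(41496 - 18332) = 1/23164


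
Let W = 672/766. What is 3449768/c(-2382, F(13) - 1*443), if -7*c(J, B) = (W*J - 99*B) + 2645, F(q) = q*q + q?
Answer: -2312207002/2527255 ≈ -914.91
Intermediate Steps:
W = 336/383 (W = 672*(1/766) = 336/383 ≈ 0.87729)
F(q) = q + q² (F(q) = q² + q = q + q²)
c(J, B) = -2645/7 - 48*J/383 + 99*B/7 (c(J, B) = -((336*J/383 - 99*B) + 2645)/7 = -((-99*B + 336*J/383) + 2645)/7 = -(2645 - 99*B + 336*J/383)/7 = -2645/7 - 48*J/383 + 99*B/7)
3449768/c(-2382, F(13) - 1*443) = 3449768/(-2645/7 - 48/383*(-2382) + 99*(13*(1 + 13) - 1*443)/7) = 3449768/(-2645/7 + 114336/383 + 99*(13*14 - 443)/7) = 3449768/(-2645/7 + 114336/383 + 99*(182 - 443)/7) = 3449768/(-2645/7 + 114336/383 + (99/7)*(-261)) = 3449768/(-2645/7 + 114336/383 - 25839/7) = 3449768/(-10109020/2681) = 3449768*(-2681/10109020) = -2312207002/2527255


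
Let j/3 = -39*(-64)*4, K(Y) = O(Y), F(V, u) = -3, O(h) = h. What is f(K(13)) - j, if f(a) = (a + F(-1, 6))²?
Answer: -29852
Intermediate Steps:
K(Y) = Y
f(a) = (-3 + a)² (f(a) = (a - 3)² = (-3 + a)²)
j = 29952 (j = 3*(-39*(-64)*4) = 3*(2496*4) = 3*9984 = 29952)
f(K(13)) - j = (-3 + 13)² - 1*29952 = 10² - 29952 = 100 - 29952 = -29852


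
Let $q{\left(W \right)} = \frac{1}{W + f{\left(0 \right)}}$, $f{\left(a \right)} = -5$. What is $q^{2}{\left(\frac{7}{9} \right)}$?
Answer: $\frac{81}{1444} \approx 0.056094$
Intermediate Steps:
$q{\left(W \right)} = \frac{1}{-5 + W}$ ($q{\left(W \right)} = \frac{1}{W - 5} = \frac{1}{-5 + W}$)
$q^{2}{\left(\frac{7}{9} \right)} = \left(\frac{1}{-5 + \frac{7}{9}}\right)^{2} = \left(\frac{1}{- \frac{38}{9}}\right)^{2} = \left(- \frac{9}{38}\right)^{2} = \frac{81}{1444}$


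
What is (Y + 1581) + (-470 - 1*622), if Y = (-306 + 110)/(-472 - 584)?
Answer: 129145/264 ≈ 489.19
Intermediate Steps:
Y = 49/264 (Y = -196/(-1056) = -196*(-1/1056) = 49/264 ≈ 0.18561)
(Y + 1581) + (-470 - 1*622) = (49/264 + 1581) + (-470 - 1*622) = 417433/264 + (-470 - 622) = 417433/264 - 1092 = 129145/264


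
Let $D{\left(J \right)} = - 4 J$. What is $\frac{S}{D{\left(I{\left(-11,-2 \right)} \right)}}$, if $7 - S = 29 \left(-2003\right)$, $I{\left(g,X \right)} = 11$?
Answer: $- \frac{29047}{22} \approx -1320.3$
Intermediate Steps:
$S = 58094$ ($S = 7 - 29 \left(-2003\right) = 7 - -58087 = 7 + 58087 = 58094$)
$\frac{S}{D{\left(I{\left(-11,-2 \right)} \right)}} = \frac{58094}{\left(-4\right) 11} = \frac{58094}{-44} = 58094 \left(- \frac{1}{44}\right) = - \frac{29047}{22}$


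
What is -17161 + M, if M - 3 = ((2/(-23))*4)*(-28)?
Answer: -394410/23 ≈ -17148.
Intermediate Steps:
M = 293/23 (M = 3 + ((2/(-23))*4)*(-28) = 3 + ((2*(-1/23))*4)*(-28) = 3 - 2/23*4*(-28) = 3 - 8/23*(-28) = 3 + 224/23 = 293/23 ≈ 12.739)
-17161 + M = -17161 + 293/23 = -394410/23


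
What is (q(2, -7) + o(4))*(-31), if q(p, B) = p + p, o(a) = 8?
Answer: -372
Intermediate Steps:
q(p, B) = 2*p
(q(2, -7) + o(4))*(-31) = (2*2 + 8)*(-31) = (4 + 8)*(-31) = 12*(-31) = -372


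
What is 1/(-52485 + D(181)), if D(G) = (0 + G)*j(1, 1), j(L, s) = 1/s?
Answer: -1/52304 ≈ -1.9119e-5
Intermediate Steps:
D(G) = G (D(G) = (0 + G)/1 = G*1 = G)
1/(-52485 + D(181)) = 1/(-52485 + 181) = 1/(-52304) = -1/52304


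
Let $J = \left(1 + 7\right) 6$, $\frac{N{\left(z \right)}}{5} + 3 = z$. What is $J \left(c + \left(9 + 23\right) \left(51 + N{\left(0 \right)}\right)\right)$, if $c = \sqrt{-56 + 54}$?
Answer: $55296 + 48 i \sqrt{2} \approx 55296.0 + 67.882 i$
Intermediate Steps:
$N{\left(z \right)} = -15 + 5 z$
$J = 48$ ($J = 8 \cdot 6 = 48$)
$c = i \sqrt{2}$ ($c = \sqrt{-2} = i \sqrt{2} \approx 1.4142 i$)
$J \left(c + \left(9 + 23\right) \left(51 + N{\left(0 \right)}\right)\right) = 48 \left(i \sqrt{2} + \left(9 + 23\right) \left(51 + \left(-15 + 5 \cdot 0\right)\right)\right) = 48 \left(i \sqrt{2} + 32 \left(51 + \left(-15 + 0\right)\right)\right) = 48 \left(i \sqrt{2} + 32 \left(51 - 15\right)\right) = 48 \left(i \sqrt{2} + 32 \cdot 36\right) = 48 \left(i \sqrt{2} + 1152\right) = 48 \left(1152 + i \sqrt{2}\right) = 55296 + 48 i \sqrt{2}$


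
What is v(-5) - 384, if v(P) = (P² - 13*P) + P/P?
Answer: -293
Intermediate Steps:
v(P) = 1 + P² - 13*P (v(P) = (P² - 13*P) + 1 = 1 + P² - 13*P)
v(-5) - 384 = (1 + (-5)² - 13*(-5)) - 384 = (1 + 25 + 65) - 384 = 91 - 384 = -293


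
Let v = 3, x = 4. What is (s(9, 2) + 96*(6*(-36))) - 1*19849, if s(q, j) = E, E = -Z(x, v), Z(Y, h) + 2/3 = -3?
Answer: -121744/3 ≈ -40581.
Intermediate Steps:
Z(Y, h) = -11/3 (Z(Y, h) = -⅔ - 3 = -11/3)
E = 11/3 (E = -1*(-11/3) = 11/3 ≈ 3.6667)
s(q, j) = 11/3
(s(9, 2) + 96*(6*(-36))) - 1*19849 = (11/3 + 96*(6*(-36))) - 1*19849 = (11/3 + 96*(-216)) - 19849 = (11/3 - 20736) - 19849 = -62197/3 - 19849 = -121744/3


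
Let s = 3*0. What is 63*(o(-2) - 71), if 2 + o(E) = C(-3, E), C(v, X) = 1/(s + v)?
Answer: -4620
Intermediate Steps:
s = 0
C(v, X) = 1/v (C(v, X) = 1/(0 + v) = 1/v)
o(E) = -7/3 (o(E) = -2 + 1/(-3) = -2 - ⅓ = -7/3)
63*(o(-2) - 71) = 63*(-7/3 - 71) = 63*(-220/3) = -4620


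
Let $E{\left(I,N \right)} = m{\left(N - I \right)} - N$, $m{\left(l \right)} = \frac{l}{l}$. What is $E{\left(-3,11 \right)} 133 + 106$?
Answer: $-1224$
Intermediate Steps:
$m{\left(l \right)} = 1$
$E{\left(I,N \right)} = 1 - N$
$E{\left(-3,11 \right)} 133 + 106 = \left(1 - 11\right) 133 + 106 = \left(-10\right) 133 + 106 = -1330 + 106 = -1224$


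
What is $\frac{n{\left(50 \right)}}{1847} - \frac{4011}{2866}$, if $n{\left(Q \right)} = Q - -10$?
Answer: $- \frac{7236357}{5293502} \approx -1.367$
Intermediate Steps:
$n{\left(Q \right)} = 10 + Q$ ($n{\left(Q \right)} = Q + 10 = 10 + Q$)
$\frac{n{\left(50 \right)}}{1847} - \frac{4011}{2866} = \frac{10 + 50}{1847} - \frac{4011}{2866} = 60 \cdot \frac{1}{1847} - \frac{4011}{2866} = \frac{60}{1847} - \frac{4011}{2866} = - \frac{7236357}{5293502}$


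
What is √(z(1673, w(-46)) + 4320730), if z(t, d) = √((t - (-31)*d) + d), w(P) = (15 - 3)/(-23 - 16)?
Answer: √(730203370 + 13*√281073)/13 ≈ 2078.6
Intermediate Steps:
w(P) = -4/13 (w(P) = 12/(-39) = 12*(-1/39) = -4/13)
z(t, d) = √(t + 32*d) (z(t, d) = √((t + 31*d) + d) = √(t + 32*d))
√(z(1673, w(-46)) + 4320730) = √(√(1673 + 32*(-4/13)) + 4320730) = √(√(1673 - 128/13) + 4320730) = √(√(21621/13) + 4320730) = √(√281073/13 + 4320730) = √(4320730 + √281073/13)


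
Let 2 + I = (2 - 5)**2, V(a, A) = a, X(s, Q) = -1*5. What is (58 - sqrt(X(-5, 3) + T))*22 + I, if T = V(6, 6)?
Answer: 1261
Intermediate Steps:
X(s, Q) = -5
T = 6
I = 7 (I = -2 + (2 - 5)**2 = -2 + (-3)**2 = -2 + 9 = 7)
(58 - sqrt(X(-5, 3) + T))*22 + I = (58 - sqrt(-5 + 6))*22 + 7 = (58 - sqrt(1))*22 + 7 = (58 - 1*1)*22 + 7 = (58 - 1)*22 + 7 = 57*22 + 7 = 1254 + 7 = 1261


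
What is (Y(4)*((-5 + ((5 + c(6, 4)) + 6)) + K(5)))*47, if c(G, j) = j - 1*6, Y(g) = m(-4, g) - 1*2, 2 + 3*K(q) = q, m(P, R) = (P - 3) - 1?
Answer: -2350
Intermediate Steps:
m(P, R) = -4 + P (m(P, R) = (-3 + P) - 1 = -4 + P)
K(q) = -⅔ + q/3
Y(g) = -10 (Y(g) = (-4 - 4) - 1*2 = -8 - 2 = -10)
c(G, j) = -6 + j (c(G, j) = j - 6 = -6 + j)
(Y(4)*((-5 + ((5 + c(6, 4)) + 6)) + K(5)))*47 = -10*((-5 + ((5 + (-6 + 4)) + 6)) + (-⅔ + (⅓)*5))*47 = -10*((-5 + ((5 - 2) + 6)) + (-⅔ + 5/3))*47 = -10*((-5 + (3 + 6)) + 1)*47 = -10*((-5 + 9) + 1)*47 = -10*(4 + 1)*47 = -10*5*47 = -50*47 = -2350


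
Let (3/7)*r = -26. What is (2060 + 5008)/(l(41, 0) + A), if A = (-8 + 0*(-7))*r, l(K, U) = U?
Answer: 5301/364 ≈ 14.563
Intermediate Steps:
r = -182/3 (r = (7/3)*(-26) = -182/3 ≈ -60.667)
A = 1456/3 (A = (-8 + 0*(-7))*(-182/3) = (-8 + 0)*(-182/3) = -8*(-182/3) = 1456/3 ≈ 485.33)
(2060 + 5008)/(l(41, 0) + A) = (2060 + 5008)/(0 + 1456/3) = 7068/(1456/3) = 7068*(3/1456) = 5301/364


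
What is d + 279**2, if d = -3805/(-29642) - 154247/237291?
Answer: 547512785826983/7033779822 ≈ 77841.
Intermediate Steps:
d = -3669297319/7033779822 (d = -3805*(-1/29642) - 154247*1/237291 = 3805/29642 - 154247/237291 = -3669297319/7033779822 ≈ -0.52167)
d + 279**2 = -3669297319/7033779822 + 279**2 = -3669297319/7033779822 + 77841 = 547512785826983/7033779822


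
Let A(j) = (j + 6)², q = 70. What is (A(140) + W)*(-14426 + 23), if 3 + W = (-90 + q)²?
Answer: -312732339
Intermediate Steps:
A(j) = (6 + j)²
W = 397 (W = -3 + (-90 + 70)² = -3 + (-20)² = -3 + 400 = 397)
(A(140) + W)*(-14426 + 23) = ((6 + 140)² + 397)*(-14426 + 23) = (146² + 397)*(-14403) = (21316 + 397)*(-14403) = 21713*(-14403) = -312732339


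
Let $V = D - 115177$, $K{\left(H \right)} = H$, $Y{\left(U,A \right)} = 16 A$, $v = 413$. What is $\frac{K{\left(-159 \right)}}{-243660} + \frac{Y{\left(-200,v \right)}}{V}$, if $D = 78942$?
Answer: $- \frac{106956261}{588601340} \approx -0.18171$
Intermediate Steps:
$V = -36235$ ($V = 78942 - 115177 = -36235$)
$\frac{K{\left(-159 \right)}}{-243660} + \frac{Y{\left(-200,v \right)}}{V} = - \frac{159}{-243660} + \frac{16 \cdot 413}{-36235} = \left(-159\right) \left(- \frac{1}{243660}\right) + 6608 \left(- \frac{1}{36235}\right) = \frac{53}{81220} - \frac{6608}{36235} = - \frac{106956261}{588601340}$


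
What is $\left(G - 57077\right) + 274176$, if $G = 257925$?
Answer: $475024$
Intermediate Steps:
$\left(G - 57077\right) + 274176 = \left(257925 - 57077\right) + 274176 = 200848 + 274176 = 475024$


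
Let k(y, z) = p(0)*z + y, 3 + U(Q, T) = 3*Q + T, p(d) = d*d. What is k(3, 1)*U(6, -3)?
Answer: 36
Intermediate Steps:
p(d) = d**2
U(Q, T) = -3 + T + 3*Q (U(Q, T) = -3 + (3*Q + T) = -3 + (T + 3*Q) = -3 + T + 3*Q)
k(y, z) = y (k(y, z) = 0**2*z + y = 0*z + y = 0 + y = y)
k(3, 1)*U(6, -3) = 3*(-3 - 3 + 3*6) = 3*(-3 - 3 + 18) = 3*12 = 36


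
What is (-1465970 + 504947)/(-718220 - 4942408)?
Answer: 320341/1886876 ≈ 0.16977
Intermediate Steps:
(-1465970 + 504947)/(-718220 - 4942408) = -961023/(-5660628) = -961023*(-1/5660628) = 320341/1886876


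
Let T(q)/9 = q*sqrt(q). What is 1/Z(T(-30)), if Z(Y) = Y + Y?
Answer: I*sqrt(30)/16200 ≈ 0.0003381*I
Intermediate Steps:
T(q) = 9*q**(3/2) (T(q) = 9*(q*sqrt(q)) = 9*q**(3/2))
Z(Y) = 2*Y
1/Z(T(-30)) = 1/(2*(9*(-30)**(3/2))) = 1/(2*(9*(-30*I*sqrt(30)))) = 1/(2*(-270*I*sqrt(30))) = 1/(-540*I*sqrt(30)) = I*sqrt(30)/16200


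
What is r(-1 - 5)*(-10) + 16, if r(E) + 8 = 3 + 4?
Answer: 26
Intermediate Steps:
r(E) = -1 (r(E) = -8 + (3 + 4) = -8 + 7 = -1)
r(-1 - 5)*(-10) + 16 = -1*(-10) + 16 = 10 + 16 = 26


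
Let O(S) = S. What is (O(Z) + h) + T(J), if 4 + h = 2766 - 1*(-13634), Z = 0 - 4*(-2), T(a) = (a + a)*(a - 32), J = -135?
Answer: 61494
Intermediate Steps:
T(a) = 2*a*(-32 + a) (T(a) = (2*a)*(-32 + a) = 2*a*(-32 + a))
Z = 8 (Z = 0 + 8 = 8)
h = 16396 (h = -4 + (2766 - 1*(-13634)) = -4 + (2766 + 13634) = -4 + 16400 = 16396)
(O(Z) + h) + T(J) = (8 + 16396) + 2*(-135)*(-32 - 135) = 16404 + 2*(-135)*(-167) = 16404 + 45090 = 61494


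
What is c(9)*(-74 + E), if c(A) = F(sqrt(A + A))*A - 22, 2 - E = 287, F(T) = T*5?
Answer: 7898 - 48465*sqrt(2) ≈ -60642.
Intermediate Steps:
F(T) = 5*T
E = -285 (E = 2 - 1*287 = 2 - 287 = -285)
c(A) = -22 + 5*sqrt(2)*A**(3/2) (c(A) = (5*sqrt(A + A))*A - 22 = (5*sqrt(2*A))*A - 22 = (5*(sqrt(2)*sqrt(A)))*A - 22 = (5*sqrt(2)*sqrt(A))*A - 22 = 5*sqrt(2)*A**(3/2) - 22 = -22 + 5*sqrt(2)*A**(3/2))
c(9)*(-74 + E) = (-22 + 5*sqrt(2)*9**(3/2))*(-74 - 285) = (-22 + 5*sqrt(2)*27)*(-359) = (-22 + 135*sqrt(2))*(-359) = 7898 - 48465*sqrt(2)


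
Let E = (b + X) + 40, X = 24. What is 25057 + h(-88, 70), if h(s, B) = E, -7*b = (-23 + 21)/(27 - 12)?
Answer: 2637707/105 ≈ 25121.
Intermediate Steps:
b = 2/105 (b = -(-23 + 21)/(7*(27 - 12)) = -(-2)/(7*15) = -⅐*(-2/15) = 2/105 ≈ 0.019048)
E = 6722/105 (E = (2/105 + 24) + 40 = 2522/105 + 40 = 6722/105 ≈ 64.019)
h(s, B) = 6722/105
25057 + h(-88, 70) = 25057 + 6722/105 = 2637707/105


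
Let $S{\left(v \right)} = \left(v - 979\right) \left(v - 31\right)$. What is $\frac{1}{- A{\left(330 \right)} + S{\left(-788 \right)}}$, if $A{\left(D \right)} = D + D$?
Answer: $\frac{1}{1446513} \approx 6.9132 \cdot 10^{-7}$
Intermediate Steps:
$S{\left(v \right)} = \left(-979 + v\right) \left(-31 + v\right)$
$A{\left(D \right)} = 2 D$
$\frac{1}{- A{\left(330 \right)} + S{\left(-788 \right)}} = \frac{1}{- 2 \cdot 330 + \left(30349 + \left(-788\right)^{2} - -795880\right)} = \frac{1}{\left(-1\right) 660 + \left(30349 + 620944 + 795880\right)} = \frac{1}{-660 + 1447173} = \frac{1}{1446513}$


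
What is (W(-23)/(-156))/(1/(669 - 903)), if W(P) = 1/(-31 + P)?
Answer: -1/36 ≈ -0.027778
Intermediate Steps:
(W(-23)/(-156))/(1/(669 - 903)) = (1/(-31 - 23*(-156)))/(1/(669 - 903)) = (-1/156/(-54))/(1/(-234)) = (-1/54*(-1/156))/(-1/234) = (1/8424)*(-234) = -1/36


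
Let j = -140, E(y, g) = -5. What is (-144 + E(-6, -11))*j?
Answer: 20860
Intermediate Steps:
(-144 + E(-6, -11))*j = (-144 - 5)*(-140) = -149*(-140) = 20860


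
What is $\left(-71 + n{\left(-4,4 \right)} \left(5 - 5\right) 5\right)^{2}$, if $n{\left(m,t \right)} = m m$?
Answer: $5041$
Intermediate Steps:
$n{\left(m,t \right)} = m^{2}$
$\left(-71 + n{\left(-4,4 \right)} \left(5 - 5\right) 5\right)^{2} = \left(-71 + \left(-4\right)^{2} \left(5 - 5\right) 5\right)^{2} = \left(-71 + 16 \cdot 0 \cdot 5\right)^{2} = \left(-71 + 0 \cdot 5\right)^{2} = \left(-71 + 0\right)^{2} = \left(-71\right)^{2} = 5041$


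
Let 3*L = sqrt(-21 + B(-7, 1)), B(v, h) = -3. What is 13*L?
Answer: 26*I*sqrt(6)/3 ≈ 21.229*I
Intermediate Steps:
L = 2*I*sqrt(6)/3 (L = sqrt(-21 - 3)/3 = sqrt(-24)/3 = (2*I*sqrt(6))/3 = 2*I*sqrt(6)/3 ≈ 1.633*I)
13*L = 13*(2*I*sqrt(6)/3) = 26*I*sqrt(6)/3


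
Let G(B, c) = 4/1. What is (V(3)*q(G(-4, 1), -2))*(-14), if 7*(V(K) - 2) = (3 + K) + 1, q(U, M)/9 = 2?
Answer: -756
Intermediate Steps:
G(B, c) = 4 (G(B, c) = 4*1 = 4)
q(U, M) = 18 (q(U, M) = 9*2 = 18)
V(K) = 18/7 + K/7 (V(K) = 2 + ((3 + K) + 1)/7 = 2 + (4 + K)/7 = 2 + (4/7 + K/7) = 18/7 + K/7)
(V(3)*q(G(-4, 1), -2))*(-14) = ((18/7 + (⅐)*3)*18)*(-14) = ((18/7 + 3/7)*18)*(-14) = (3*18)*(-14) = 54*(-14) = -756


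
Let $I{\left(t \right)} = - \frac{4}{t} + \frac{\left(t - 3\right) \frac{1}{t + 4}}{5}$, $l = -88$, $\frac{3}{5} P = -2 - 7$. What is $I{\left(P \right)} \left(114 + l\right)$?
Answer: $\frac{2548}{165} \approx 15.442$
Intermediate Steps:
$P = -15$ ($P = \frac{5 \left(-2 - 7\right)}{3} = \frac{5}{3} \left(-9\right) = -15$)
$I{\left(t \right)} = - \frac{4}{t} + \frac{-3 + t}{5 \left(4 + t\right)}$ ($I{\left(t \right)} = - \frac{4}{t} + \frac{-3 + t}{4 + t} \frac{1}{5} = - \frac{4}{t} + \frac{-3 + t}{5 \left(4 + t\right)}$)
$I{\left(P \right)} \left(114 + l\right) = \frac{-80 + \left(-15\right)^{2} - -345}{5 \left(-15\right) \left(4 - 15\right)} \left(114 - 88\right) = \frac{1}{5} \left(- \frac{1}{15}\right) \frac{1}{-11} \left(-80 + 225 + 345\right) 26 = \frac{1}{5} \left(- \frac{1}{15}\right) \left(- \frac{1}{11}\right) 490 \cdot 26 = \frac{98}{165} \cdot 26 = \frac{2548}{165}$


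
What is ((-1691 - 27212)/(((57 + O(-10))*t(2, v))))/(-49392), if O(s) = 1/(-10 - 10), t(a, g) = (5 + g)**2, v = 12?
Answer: 20645/580657644 ≈ 3.5555e-5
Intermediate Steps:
O(s) = -1/20 (O(s) = 1/(-20) = -1/20)
((-1691 - 27212)/(((57 + O(-10))*t(2, v))))/(-49392) = ((-1691 - 27212)/(((57 - 1/20)*(5 + 12)**2)))/(-49392) = -28903/((1139/20)*17**2)*(-1/49392) = -28903/((1139/20)*289)*(-1/49392) = -28903/329171/20*(-1/49392) = -28903*20/329171*(-1/49392) = -578060/329171*(-1/49392) = 20645/580657644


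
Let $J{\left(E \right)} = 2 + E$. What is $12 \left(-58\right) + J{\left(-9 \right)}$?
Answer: $-703$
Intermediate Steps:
$12 \left(-58\right) + J{\left(-9 \right)} = 12 \left(-58\right) + \left(2 - 9\right) = -696 - 7 = -703$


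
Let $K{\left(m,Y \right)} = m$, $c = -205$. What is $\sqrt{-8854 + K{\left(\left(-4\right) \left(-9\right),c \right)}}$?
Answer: $i \sqrt{8818} \approx 93.904 i$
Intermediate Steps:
$\sqrt{-8854 + K{\left(\left(-4\right) \left(-9\right),c \right)}} = \sqrt{-8854 - -36} = \sqrt{-8854 + 36} = \sqrt{-8818} = i \sqrt{8818}$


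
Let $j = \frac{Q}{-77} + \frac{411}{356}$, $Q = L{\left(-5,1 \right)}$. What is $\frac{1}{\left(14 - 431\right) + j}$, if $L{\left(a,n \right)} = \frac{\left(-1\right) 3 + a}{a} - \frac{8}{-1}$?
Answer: $- \frac{137060}{57012873} \approx -0.002404$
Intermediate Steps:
$L{\left(a,n \right)} = 8 + \frac{-3 + a}{a}$ ($L{\left(a,n \right)} = \frac{-3 + a}{a} - -8 = \frac{-3 + a}{a} + 8 = 8 + \frac{-3 + a}{a}$)
$Q = \frac{48}{5}$ ($Q = 9 - \frac{3}{-5} = 9 - - \frac{3}{5} = 9 + \frac{3}{5} = \frac{48}{5} \approx 9.6$)
$j = \frac{141147}{137060}$ ($j = \frac{48}{5 \left(-77\right)} + \frac{411}{356} = \frac{48}{5} \left(- \frac{1}{77}\right) + 411 \cdot \frac{1}{356} = - \frac{48}{385} + \frac{411}{356} = \frac{141147}{137060} \approx 1.0298$)
$\frac{1}{\left(14 - 431\right) + j} = \frac{1}{\left(14 - 431\right) + \frac{141147}{137060}} = \frac{1}{-417 + \frac{141147}{137060}} = \frac{1}{- \frac{57012873}{137060}} = - \frac{137060}{57012873}$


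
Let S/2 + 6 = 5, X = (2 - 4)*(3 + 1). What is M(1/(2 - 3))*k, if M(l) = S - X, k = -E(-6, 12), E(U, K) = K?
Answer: -72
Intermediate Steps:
X = -8 (X = -2*4 = -8)
S = -2 (S = -12 + 2*5 = -12 + 10 = -2)
k = -12 (k = -1*12 = -12)
M(l) = 6 (M(l) = -2 - 1*(-8) = -2 + 8 = 6)
M(1/(2 - 3))*k = 6*(-12) = -72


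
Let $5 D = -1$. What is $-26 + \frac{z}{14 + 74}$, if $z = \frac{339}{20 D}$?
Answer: $- \frac{9491}{352} \approx -26.963$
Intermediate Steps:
$D = - \frac{1}{5}$ ($D = \frac{1}{5} \left(-1\right) = - \frac{1}{5} \approx -0.2$)
$z = - \frac{339}{4}$ ($z = \frac{339}{20 \left(- \frac{1}{5}\right)} = \frac{339}{-4} = 339 \left(- \frac{1}{4}\right) = - \frac{339}{4} \approx -84.75$)
$-26 + \frac{z}{14 + 74} = -26 - \frac{339}{4 \left(14 + 74\right)} = -26 - \frac{339}{4 \cdot 88} = -26 - \frac{339}{352} = - \frac{9491}{352}$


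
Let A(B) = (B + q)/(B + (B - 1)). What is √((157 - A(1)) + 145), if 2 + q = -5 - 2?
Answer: √310 ≈ 17.607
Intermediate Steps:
q = -9 (q = -2 + (-5 - 2) = -2 - 7 = -9)
A(B) = (-9 + B)/(-1 + 2*B) (A(B) = (B - 9)/(B + (B - 1)) = (-9 + B)/(B + (-1 + B)) = (-9 + B)/(-1 + 2*B))
√((157 - A(1)) + 145) = √((157 - (-9 + 1)/(-1 + 2*1)) + 145) = √((157 - (-8)/(-1 + 2)) + 145) = √((157 - (-8)/1) + 145) = √((157 - (-8)) + 145) = √((157 - 1*(-8)) + 145) = √((157 + 8) + 145) = √(165 + 145) = √310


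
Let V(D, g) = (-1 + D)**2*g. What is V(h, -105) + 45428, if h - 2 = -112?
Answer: -1248277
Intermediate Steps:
h = -110 (h = 2 - 112 = -110)
V(D, g) = g*(-1 + D)**2
V(h, -105) + 45428 = -105*(-1 - 110)**2 + 45428 = -105*(-111)**2 + 45428 = -105*12321 + 45428 = -1293705 + 45428 = -1248277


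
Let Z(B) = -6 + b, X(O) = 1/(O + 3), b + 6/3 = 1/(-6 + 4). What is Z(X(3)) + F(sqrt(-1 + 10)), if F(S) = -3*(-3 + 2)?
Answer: -11/2 ≈ -5.5000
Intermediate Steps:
b = -5/2 (b = -2 + 1/(-6 + 4) = -2 + 1/(-2) = -2 - 1/2 = -5/2 ≈ -2.5000)
X(O) = 1/(3 + O)
F(S) = 3 (F(S) = -3*(-1) = 3)
Z(B) = -17/2 (Z(B) = -6 - 5/2 = -17/2)
Z(X(3)) + F(sqrt(-1 + 10)) = -17/2 + 3 = -11/2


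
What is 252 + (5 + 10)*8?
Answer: 372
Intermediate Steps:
252 + (5 + 10)*8 = 252 + 15*8 = 252 + 120 = 372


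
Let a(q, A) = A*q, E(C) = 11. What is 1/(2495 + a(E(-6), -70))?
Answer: 1/1725 ≈ 0.00057971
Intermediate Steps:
1/(2495 + a(E(-6), -70)) = 1/(2495 - 70*11) = 1/(2495 - 770) = 1/1725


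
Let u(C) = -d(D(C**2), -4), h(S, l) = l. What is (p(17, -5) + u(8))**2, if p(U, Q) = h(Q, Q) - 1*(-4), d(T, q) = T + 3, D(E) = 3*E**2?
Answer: 151093264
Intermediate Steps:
d(T, q) = 3 + T
p(U, Q) = 4 + Q (p(U, Q) = Q - 1*(-4) = Q + 4 = 4 + Q)
u(C) = -3 - 3*C**4 (u(C) = -(3 + 3*(C**2)**2) = -(3 + 3*C**4) = -3 - 3*C**4)
(p(17, -5) + u(8))**2 = ((4 - 5) + (-3 - 3*8**4))**2 = (-1 + (-3 - 3*4096))**2 = (-1 + (-3 - 12288))**2 = (-1 - 12291)**2 = (-12292)**2 = 151093264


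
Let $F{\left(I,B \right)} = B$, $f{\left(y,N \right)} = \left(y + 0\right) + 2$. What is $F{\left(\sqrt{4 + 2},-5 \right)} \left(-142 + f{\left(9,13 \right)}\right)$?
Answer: $655$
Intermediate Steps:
$f{\left(y,N \right)} = 2 + y$ ($f{\left(y,N \right)} = y + 2 = 2 + y$)
$F{\left(\sqrt{4 + 2},-5 \right)} \left(-142 + f{\left(9,13 \right)}\right) = - 5 \left(-142 + \left(2 + 9\right)\right) = - 5 \left(-142 + 11\right) = \left(-5\right) \left(-131\right) = 655$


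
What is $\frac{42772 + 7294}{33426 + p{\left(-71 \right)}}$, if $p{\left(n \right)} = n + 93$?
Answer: $\frac{25033}{16724} \approx 1.4968$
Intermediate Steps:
$p{\left(n \right)} = 93 + n$
$\frac{42772 + 7294}{33426 + p{\left(-71 \right)}} = \frac{42772 + 7294}{33426 + \left(93 - 71\right)} = \frac{50066}{33426 + 22} = \frac{50066}{33448} = 50066 \cdot \frac{1}{33448} = \frac{25033}{16724}$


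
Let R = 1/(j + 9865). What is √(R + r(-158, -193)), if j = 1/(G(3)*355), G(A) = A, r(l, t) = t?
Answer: I*√21303480270142978/10506226 ≈ 13.892*I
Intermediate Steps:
j = 1/1065 (j = 1/(3*355) = 1/1065 ≈ 0.00093897)
R = 1065/10506226 (R = 1/(1/1065 + 9865) = 1/(10506226/1065) = 1065/10506226 ≈ 0.00010137)
√(R + r(-158, -193)) = √(1065/10506226 - 193) = √(-2027700553/10506226) = I*√21303480270142978/10506226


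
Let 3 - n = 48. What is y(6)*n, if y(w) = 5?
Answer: -225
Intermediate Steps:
n = -45 (n = 3 - 1*48 = 3 - 48 = -45)
y(6)*n = 5*(-45) = -225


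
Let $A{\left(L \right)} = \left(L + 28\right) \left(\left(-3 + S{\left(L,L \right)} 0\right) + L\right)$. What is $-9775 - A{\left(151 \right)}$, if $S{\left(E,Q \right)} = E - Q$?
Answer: $-36267$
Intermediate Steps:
$A{\left(L \right)} = \left(-3 + L\right) \left(28 + L\right)$ ($A{\left(L \right)} = \left(L + 28\right) \left(\left(-3 + \left(L - L\right) 0\right) + L\right) = \left(28 + L\right) \left(\left(-3 + 0 \cdot 0\right) + L\right) = \left(28 + L\right) \left(\left(-3 + 0\right) + L\right) = \left(28 + L\right) \left(-3 + L\right) = \left(-3 + L\right) \left(28 + L\right)$)
$-9775 - A{\left(151 \right)} = -9775 - \left(-84 + 151^{2} + 25 \cdot 151\right) = -9775 - \left(-84 + 22801 + 3775\right) = -9775 - 26492 = -36267$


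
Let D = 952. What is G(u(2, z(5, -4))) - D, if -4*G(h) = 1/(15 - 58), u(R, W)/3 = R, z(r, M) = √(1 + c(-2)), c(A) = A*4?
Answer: -163743/172 ≈ -951.99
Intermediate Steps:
c(A) = 4*A
z(r, M) = I*√7 (z(r, M) = √(1 + 4*(-2)) = √(1 - 8) = √(-7) = I*√7)
u(R, W) = 3*R
G(h) = 1/172 (G(h) = -1/(4*(15 - 58)) = -¼/(-43) = -¼*(-1/43) = 1/172)
G(u(2, z(5, -4))) - D = 1/172 - 1*952 = 1/172 - 952 = -163743/172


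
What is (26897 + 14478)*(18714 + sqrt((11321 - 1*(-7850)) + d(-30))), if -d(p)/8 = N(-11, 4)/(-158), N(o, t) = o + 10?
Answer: 774291750 + 41375*sqrt(119645895)/79 ≈ 7.8002e+8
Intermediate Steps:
N(o, t) = 10 + o
d(p) = -4/79 (d(p) = -8*(10 - 11)/(-158) = -(-8)*(-1)/158 = -8*1/158 = -4/79)
(26897 + 14478)*(18714 + sqrt((11321 - 1*(-7850)) + d(-30))) = (26897 + 14478)*(18714 + sqrt((11321 - 1*(-7850)) - 4/79)) = 41375*(18714 + sqrt((11321 + 7850) - 4/79)) = 41375*(18714 + sqrt(19171 - 4/79)) = 41375*(18714 + sqrt(1514505/79)) = 41375*(18714 + sqrt(119645895)/79) = 774291750 + 41375*sqrt(119645895)/79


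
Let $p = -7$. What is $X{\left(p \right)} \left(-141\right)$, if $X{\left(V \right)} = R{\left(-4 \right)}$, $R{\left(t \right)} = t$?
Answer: $564$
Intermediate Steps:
$X{\left(V \right)} = -4$
$X{\left(p \right)} \left(-141\right) = \left(-4\right) \left(-141\right) = 564$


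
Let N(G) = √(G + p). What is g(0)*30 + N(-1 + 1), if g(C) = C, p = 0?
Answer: 0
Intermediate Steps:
N(G) = √G (N(G) = √(G + 0) = √G)
g(0)*30 + N(-1 + 1) = 0*30 + √(-1 + 1) = 0 + √0 = 0 + 0 = 0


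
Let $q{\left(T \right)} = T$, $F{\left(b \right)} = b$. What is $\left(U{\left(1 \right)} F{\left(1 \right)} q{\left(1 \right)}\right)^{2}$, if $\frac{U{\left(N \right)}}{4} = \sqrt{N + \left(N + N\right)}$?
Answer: $48$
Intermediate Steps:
$U{\left(N \right)} = 4 \sqrt{3} \sqrt{N}$ ($U{\left(N \right)} = 4 \sqrt{N + \left(N + N\right)} = 4 \sqrt{N + 2 N} = 4 \sqrt{3 N} = 4 \sqrt{3} \sqrt{N}$)
$\left(U{\left(1 \right)} F{\left(1 \right)} q{\left(1 \right)}\right)^{2} = \left(4 \sqrt{3} \sqrt{1} \cdot 1 \cdot 1\right)^{2} = \left(4 \sqrt{3} \cdot 1 \cdot 1 \cdot 1\right)^{2} = \left(4 \sqrt{3} \cdot 1 \cdot 1\right)^{2} = \left(4 \sqrt{3} \cdot 1\right)^{2} = \left(4 \sqrt{3}\right)^{2} = 48$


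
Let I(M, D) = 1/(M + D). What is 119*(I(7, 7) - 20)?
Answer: -4743/2 ≈ -2371.5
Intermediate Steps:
I(M, D) = 1/(D + M)
119*(I(7, 7) - 20) = 119*(1/(7 + 7) - 20) = 119*(1/14 - 20) = 119*(-279/14) = -4743/2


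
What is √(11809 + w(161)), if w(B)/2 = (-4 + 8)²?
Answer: √11841 ≈ 108.82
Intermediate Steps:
w(B) = 32 (w(B) = 2*(-4 + 8)² = 2*4² = 2*16 = 32)
√(11809 + w(161)) = √(11809 + 32) = √11841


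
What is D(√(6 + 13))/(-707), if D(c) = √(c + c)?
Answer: -√2*19^(¼)/707 ≈ -0.0041762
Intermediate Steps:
D(c) = √2*√c (D(c) = √(2*c) = √2*√c)
D(√(6 + 13))/(-707) = (√2*√(√(6 + 13)))/(-707) = (√2*√(√19))*(-1/707) = (√2*19^(¼))*(-1/707) = -√2*19^(¼)/707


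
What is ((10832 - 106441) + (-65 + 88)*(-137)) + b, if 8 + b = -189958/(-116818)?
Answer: -5768845133/58409 ≈ -98766.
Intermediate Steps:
b = -372293/58409 (b = -8 - 189958/(-116818) = -8 - 189958*(-1/116818) = -8 + 94979/58409 = -372293/58409 ≈ -6.3739)
((10832 - 106441) + (-65 + 88)*(-137)) + b = ((10832 - 106441) + (-65 + 88)*(-137)) - 372293/58409 = (-95609 + 23*(-137)) - 372293/58409 = (-95609 - 3151) - 372293/58409 = -98760 - 372293/58409 = -5768845133/58409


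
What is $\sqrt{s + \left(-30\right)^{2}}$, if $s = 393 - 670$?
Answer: $\sqrt{623} \approx 24.96$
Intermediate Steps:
$s = -277$
$\sqrt{s + \left(-30\right)^{2}} = \sqrt{-277 + \left(-30\right)^{2}} = \sqrt{-277 + 900} = \sqrt{623}$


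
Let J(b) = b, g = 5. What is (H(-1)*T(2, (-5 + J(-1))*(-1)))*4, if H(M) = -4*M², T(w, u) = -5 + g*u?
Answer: -400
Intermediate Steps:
T(w, u) = -5 + 5*u
(H(-1)*T(2, (-5 + J(-1))*(-1)))*4 = ((-4*(-1)²)*(-5 + 5*((-5 - 1)*(-1))))*4 = ((-4*1)*(-5 + 5*(-6*(-1))))*4 = -4*(-5 + 5*6)*4 = -4*(-5 + 30)*4 = -4*25*4 = -100*4 = -400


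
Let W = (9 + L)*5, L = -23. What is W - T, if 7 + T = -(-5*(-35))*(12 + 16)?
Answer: 4837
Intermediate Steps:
T = -4907 (T = -7 - (-5*(-35))*(12 + 16) = -7 - 175*28 = -7 - 1*4900 = -7 - 4900 = -4907)
W = -70 (W = (9 - 23)*5 = -14*5 = -70)
W - T = -70 - 1*(-4907) = -70 + 4907 = 4837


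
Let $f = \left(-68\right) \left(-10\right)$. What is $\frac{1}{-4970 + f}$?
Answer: $- \frac{1}{4290} \approx -0.0002331$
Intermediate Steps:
$f = 680$
$\frac{1}{-4970 + f} = \frac{1}{-4970 + 680} = \frac{1}{-4290} = - \frac{1}{4290}$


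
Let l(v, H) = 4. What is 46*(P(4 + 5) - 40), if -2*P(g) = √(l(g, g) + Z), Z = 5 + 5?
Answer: -1840 - 23*√14 ≈ -1926.1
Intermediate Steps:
Z = 10
P(g) = -√14/2 (P(g) = -√(4 + 10)/2 = -√14/2)
46*(P(4 + 5) - 40) = 46*(-√14/2 - 40) = 46*(-40 - √14/2) = -1840 - 23*√14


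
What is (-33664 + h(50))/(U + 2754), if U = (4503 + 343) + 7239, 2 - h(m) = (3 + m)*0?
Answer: -33662/14839 ≈ -2.2685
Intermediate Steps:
h(m) = 2 (h(m) = 2 - (3 + m)*0 = 2 - 1*0 = 2 + 0 = 2)
U = 12085 (U = 4846 + 7239 = 12085)
(-33664 + h(50))/(U + 2754) = (-33664 + 2)/(12085 + 2754) = -33662/14839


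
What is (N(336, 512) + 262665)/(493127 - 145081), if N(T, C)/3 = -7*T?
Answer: 255609/348046 ≈ 0.73441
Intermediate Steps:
N(T, C) = -21*T (N(T, C) = 3*(-7*T) = -21*T)
(N(336, 512) + 262665)/(493127 - 145081) = (-21*336 + 262665)/(493127 - 145081) = (-7056 + 262665)/348046 = 255609*(1/348046) = 255609/348046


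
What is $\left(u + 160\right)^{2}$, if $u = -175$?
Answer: $225$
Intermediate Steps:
$\left(u + 160\right)^{2} = \left(-175 + 160\right)^{2} = \left(-15\right)^{2} = 225$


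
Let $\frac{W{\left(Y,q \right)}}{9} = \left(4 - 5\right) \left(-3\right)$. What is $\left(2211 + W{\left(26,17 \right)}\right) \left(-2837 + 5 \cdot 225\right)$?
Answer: $-3831456$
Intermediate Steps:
$W{\left(Y,q \right)} = 27$ ($W{\left(Y,q \right)} = 9 \left(4 - 5\right) \left(-3\right) = 9 \left(\left(-1\right) \left(-3\right)\right) = 9 \cdot 3 = 27$)
$\left(2211 + W{\left(26,17 \right)}\right) \left(-2837 + 5 \cdot 225\right) = \left(2211 + 27\right) \left(-2837 + 5 \cdot 225\right) = 2238 \left(-2837 + 1125\right) = 2238 \left(-1712\right) = -3831456$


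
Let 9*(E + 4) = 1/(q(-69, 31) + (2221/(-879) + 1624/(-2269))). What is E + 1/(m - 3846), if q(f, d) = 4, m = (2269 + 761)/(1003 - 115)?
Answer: -9933347949569/2577690137631 ≈ -3.8536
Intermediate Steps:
m = 505/148 (m = 3030/888 = 3030*(1/888) = 505/148 ≈ 3.4122)
E = -17465491/4532577 (E = -4 + 1/(9*(4 + (2221/(-879) + 1624/(-2269)))) = -4 + 1/(9*(4 + (2221*(-1/879) + 1624*(-1/2269)))) = -4 + 1/(9*(4 + (-2221/879 - 1624/2269))) = -4 + 1/(9*(4 - 6466945/1994451)) = -4 + 1/(9*(1510859/1994451)) = -4 + (1/9)*(1994451/1510859) = -4 + 664817/4532577 = -17465491/4532577 ≈ -3.8533)
E + 1/(m - 3846) = -17465491/4532577 + 1/(505/148 - 3846) = -17465491/4532577 + 1/(-568703/148) = -17465491/4532577 - 148/568703 = -9933347949569/2577690137631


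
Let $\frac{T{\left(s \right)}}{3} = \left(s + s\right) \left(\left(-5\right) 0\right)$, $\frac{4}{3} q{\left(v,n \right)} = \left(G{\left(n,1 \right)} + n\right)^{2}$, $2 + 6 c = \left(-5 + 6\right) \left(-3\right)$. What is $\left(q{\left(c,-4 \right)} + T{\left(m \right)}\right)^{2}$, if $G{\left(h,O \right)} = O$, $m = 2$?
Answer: $\frac{729}{16} \approx 45.563$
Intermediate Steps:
$c = - \frac{5}{6}$ ($c = - \frac{1}{3} + \frac{\left(-5 + 6\right) \left(-3\right)}{6} = - \frac{1}{3} + \frac{1 \left(-3\right)}{6} = - \frac{1}{3} + \frac{1}{6} \left(-3\right) = - \frac{1}{3} - \frac{1}{2} = - \frac{5}{6} \approx -0.83333$)
$q{\left(v,n \right)} = \frac{3 \left(1 + n\right)^{2}}{4}$
$T{\left(s \right)} = 0$ ($T{\left(s \right)} = 3 \left(s + s\right) \left(\left(-5\right) 0\right) = 3 \cdot 2 s 0 = 3 \cdot 0 = 0$)
$\left(q{\left(c,-4 \right)} + T{\left(m \right)}\right)^{2} = \left(\frac{3 \left(1 - 4\right)^{2}}{4} + 0\right)^{2} = \left(\frac{3 \left(-3\right)^{2}}{4} + 0\right)^{2} = \left(\frac{3}{4} \cdot 9 + 0\right)^{2} = \left(\frac{27}{4} + 0\right)^{2} = \left(\frac{27}{4}\right)^{2} = \frac{729}{16}$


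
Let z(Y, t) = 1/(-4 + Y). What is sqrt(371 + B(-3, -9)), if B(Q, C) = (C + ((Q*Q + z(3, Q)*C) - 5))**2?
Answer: 3*sqrt(43) ≈ 19.672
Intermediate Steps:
B(Q, C) = (-5 + Q**2)**2 (B(Q, C) = (C + ((Q*Q + C/(-4 + 3)) - 5))**2 = (C + ((Q**2 + C/(-1)) - 5))**2 = (C + ((Q**2 - C) - 5))**2 = (C + (-5 + Q**2 - C))**2 = (-5 + Q**2)**2)
sqrt(371 + B(-3, -9)) = sqrt(371 + (-5 + (-3)**2)**2) = sqrt(371 + (-5 + 9)**2) = sqrt(371 + 4**2) = sqrt(371 + 16) = sqrt(387) = 3*sqrt(43)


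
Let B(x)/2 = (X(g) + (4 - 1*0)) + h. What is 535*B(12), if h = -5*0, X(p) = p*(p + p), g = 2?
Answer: 12840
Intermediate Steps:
X(p) = 2*p**2 (X(p) = p*(2*p) = 2*p**2)
h = 0
B(x) = 24 (B(x) = 2*((2*2**2 + (4 - 1*0)) + 0) = 2*((2*4 + (4 + 0)) + 0) = 2*((8 + 4) + 0) = 2*(12 + 0) = 2*12 = 24)
535*B(12) = 535*24 = 12840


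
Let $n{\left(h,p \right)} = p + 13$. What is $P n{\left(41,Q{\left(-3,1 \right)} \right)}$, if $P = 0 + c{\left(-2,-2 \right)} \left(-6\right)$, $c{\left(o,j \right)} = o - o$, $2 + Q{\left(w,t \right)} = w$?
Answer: $0$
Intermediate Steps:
$Q{\left(w,t \right)} = -2 + w$
$c{\left(o,j \right)} = 0$
$n{\left(h,p \right)} = 13 + p$
$P = 0$ ($P = 0 + 0 \left(-6\right) = 0 + 0 = 0$)
$P n{\left(41,Q{\left(-3,1 \right)} \right)} = 0 \left(13 - 5\right) = 0 \cdot 8 = 0$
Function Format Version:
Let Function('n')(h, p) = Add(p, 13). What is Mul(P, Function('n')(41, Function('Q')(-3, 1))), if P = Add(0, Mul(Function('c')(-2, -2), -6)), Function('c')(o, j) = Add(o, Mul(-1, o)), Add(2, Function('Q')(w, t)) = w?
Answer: 0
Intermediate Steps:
Function('Q')(w, t) = Add(-2, w)
Function('c')(o, j) = 0
Function('n')(h, p) = Add(13, p)
P = 0 (P = Add(0, Mul(0, -6)) = Add(0, 0) = 0)
Mul(P, Function('n')(41, Function('Q')(-3, 1))) = Mul(0, Add(13, Add(-2, -3))) = Mul(0, Add(13, -5)) = Mul(0, 8) = 0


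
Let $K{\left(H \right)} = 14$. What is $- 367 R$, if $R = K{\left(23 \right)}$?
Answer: $-5138$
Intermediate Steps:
$R = 14$
$- 367 R = \left(-367\right) 14 = -5138$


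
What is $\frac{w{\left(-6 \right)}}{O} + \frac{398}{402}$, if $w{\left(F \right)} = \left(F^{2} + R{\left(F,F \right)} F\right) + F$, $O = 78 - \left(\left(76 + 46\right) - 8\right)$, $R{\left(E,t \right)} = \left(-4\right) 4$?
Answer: $- \frac{1009}{402} \approx -2.5099$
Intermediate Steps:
$R{\left(E,t \right)} = -16$
$O = -36$ ($O = 78 - \left(122 - 8\right) = 78 - 114 = -36$)
$w{\left(F \right)} = F^{2} - 15 F$ ($w{\left(F \right)} = \left(F^{2} - 16 F\right) + F = F^{2} - 15 F$)
$\frac{w{\left(-6 \right)}}{O} + \frac{398}{402} = \frac{\left(-6\right) \left(-15 - 6\right)}{-36} + \frac{398}{402} = \left(-6\right) \left(-21\right) \left(- \frac{1}{36}\right) + 398 \cdot \frac{1}{402} = 126 \left(- \frac{1}{36}\right) + \frac{199}{201} = - \frac{7}{2} + \frac{199}{201} = - \frac{1009}{402}$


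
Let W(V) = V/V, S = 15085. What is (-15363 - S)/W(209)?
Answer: -30448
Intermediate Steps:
W(V) = 1
(-15363 - S)/W(209) = (-15363 - 1*15085)/1 = (-15363 - 15085)*1 = -30448*1 = -30448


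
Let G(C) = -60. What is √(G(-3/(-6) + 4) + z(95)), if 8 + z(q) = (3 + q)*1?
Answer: √30 ≈ 5.4772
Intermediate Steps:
z(q) = -5 + q (z(q) = -8 + (3 + q)*1 = -8 + (3 + q) = -5 + q)
√(G(-3/(-6) + 4) + z(95)) = √(-60 + (-5 + 95)) = √(-60 + 90) = √30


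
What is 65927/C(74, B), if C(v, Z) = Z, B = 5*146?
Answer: 65927/730 ≈ 90.311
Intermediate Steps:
B = 730
65927/C(74, B) = 65927/730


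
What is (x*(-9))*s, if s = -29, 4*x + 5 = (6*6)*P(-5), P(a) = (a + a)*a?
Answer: 468495/4 ≈ 1.1712e+5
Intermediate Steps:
P(a) = 2*a**2 (P(a) = (2*a)*a = 2*a**2)
x = 1795/4 (x = -5/4 + ((6*6)*(2*(-5)**2))/4 = -5/4 + (36*(2*25))/4 = -5/4 + (36*50)/4 = -5/4 + (1/4)*1800 = -5/4 + 450 = 1795/4 ≈ 448.75)
(x*(-9))*s = ((1795/4)*(-9))*(-29) = -16155/4*(-29) = 468495/4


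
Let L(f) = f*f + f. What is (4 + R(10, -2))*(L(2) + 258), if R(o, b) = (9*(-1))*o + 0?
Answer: -22704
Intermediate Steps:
L(f) = f + f**2 (L(f) = f**2 + f = f + f**2)
R(o, b) = -9*o (R(o, b) = -9*o + 0 = -9*o)
(4 + R(10, -2))*(L(2) + 258) = (4 - 9*10)*(2*(1 + 2) + 258) = (4 - 90)*(2*3 + 258) = -86*(6 + 258) = -86*264 = -22704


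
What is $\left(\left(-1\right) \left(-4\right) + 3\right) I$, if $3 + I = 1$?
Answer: $-14$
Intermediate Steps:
$I = -2$ ($I = -3 + 1 = -2$)
$\left(\left(-1\right) \left(-4\right) + 3\right) I = \left(\left(-1\right) \left(-4\right) + 3\right) \left(-2\right) = \left(4 + 3\right) \left(-2\right) = 7 \left(-2\right) = -14$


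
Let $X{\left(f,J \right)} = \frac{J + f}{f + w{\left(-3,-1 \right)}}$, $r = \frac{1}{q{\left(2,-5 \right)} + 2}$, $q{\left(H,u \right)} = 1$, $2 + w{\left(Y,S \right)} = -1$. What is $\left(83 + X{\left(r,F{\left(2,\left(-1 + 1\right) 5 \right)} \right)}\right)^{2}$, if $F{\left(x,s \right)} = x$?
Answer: $\frac{431649}{64} \approx 6744.5$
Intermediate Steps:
$w{\left(Y,S \right)} = -3$ ($w{\left(Y,S \right)} = -2 - 1 = -3$)
$r = \frac{1}{3}$ ($r = \frac{1}{1 + 2} = \frac{1}{3} \approx 0.33333$)
$X{\left(f,J \right)} = \frac{J + f}{-3 + f}$ ($X{\left(f,J \right)} = \frac{J + f}{f - 3} = \frac{J + f}{-3 + f}$)
$\left(83 + X{\left(r,F{\left(2,\left(-1 + 1\right) 5 \right)} \right)}\right)^{2} = \left(83 + \frac{2 + \frac{1}{3}}{-3 + \frac{1}{3}}\right)^{2} = \left(83 + \frac{1}{- \frac{8}{3}} \cdot \frac{7}{3}\right)^{2} = \left(83 - \frac{7}{8}\right)^{2} = \left(\frac{657}{8}\right)^{2} = \frac{431649}{64}$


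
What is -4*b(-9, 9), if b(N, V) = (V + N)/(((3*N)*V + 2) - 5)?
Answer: 0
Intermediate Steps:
b(N, V) = (N + V)/(-3 + 3*N*V) (b(N, V) = (N + V)/((3*N*V + 2) - 5) = (N + V)/((2 + 3*N*V) - 5) = (N + V)/(-3 + 3*N*V))
-4*b(-9, 9) = -4*(-9 + 9)/(3*(-1 - 9*9)) = -4*0/(3*(-1 - 81)) = -4*0/(3*(-82)) = -4*(-1)*0/(3*82) = -4*0 = 0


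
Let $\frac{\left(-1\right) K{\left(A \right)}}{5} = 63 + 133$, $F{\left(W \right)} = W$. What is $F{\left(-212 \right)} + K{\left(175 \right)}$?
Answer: $-1192$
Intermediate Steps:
$K{\left(A \right)} = -980$ ($K{\left(A \right)} = - 5 \left(63 + 133\right) = \left(-5\right) 196 = -980$)
$F{\left(-212 \right)} + K{\left(175 \right)} = -212 - 980 = -1192$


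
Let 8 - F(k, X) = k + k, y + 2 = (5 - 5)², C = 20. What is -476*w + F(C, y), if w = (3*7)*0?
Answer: -32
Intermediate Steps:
y = -2 (y = -2 + (5 - 5)² = -2 + 0² = -2 + 0 = -2)
F(k, X) = 8 - 2*k (F(k, X) = 8 - (k + k) = 8 - 2*k)
w = 0 (w = 21*0 = 0)
-476*w + F(C, y) = -476*0 + (8 - 2*20) = 0 + (8 - 40) = 0 - 32 = -32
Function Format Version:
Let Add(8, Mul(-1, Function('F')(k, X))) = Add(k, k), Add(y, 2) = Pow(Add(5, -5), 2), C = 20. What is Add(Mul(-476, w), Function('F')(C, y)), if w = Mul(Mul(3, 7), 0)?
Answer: -32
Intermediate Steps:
y = -2 (y = Add(-2, Pow(Add(5, -5), 2)) = Add(-2, Pow(0, 2)) = Add(-2, 0) = -2)
Function('F')(k, X) = Add(8, Mul(-2, k)) (Function('F')(k, X) = Add(8, Mul(-1, Add(k, k))) = Add(8, Mul(-1, Mul(2, k))) = Add(8, Mul(-2, k)))
w = 0 (w = Mul(21, 0) = 0)
Add(Mul(-476, w), Function('F')(C, y)) = Add(Mul(-476, 0), Add(8, Mul(-2, 20))) = Add(0, Add(8, -40)) = Add(0, -32) = -32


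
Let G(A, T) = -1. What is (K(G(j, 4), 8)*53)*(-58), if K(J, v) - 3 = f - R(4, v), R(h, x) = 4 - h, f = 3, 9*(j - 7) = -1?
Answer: -18444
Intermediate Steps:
j = 62/9 (j = 7 + (1/9)*(-1) = 7 - 1/9 = 62/9 ≈ 6.8889)
K(J, v) = 6 (K(J, v) = 3 + (3 - (4 - 1*4)) = 3 + (3 - (4 - 4)) = 3 + (3 - 1*0) = 3 + (3 + 0) = 3 + 3 = 6)
(K(G(j, 4), 8)*53)*(-58) = (6*53)*(-58) = 318*(-58) = -18444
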